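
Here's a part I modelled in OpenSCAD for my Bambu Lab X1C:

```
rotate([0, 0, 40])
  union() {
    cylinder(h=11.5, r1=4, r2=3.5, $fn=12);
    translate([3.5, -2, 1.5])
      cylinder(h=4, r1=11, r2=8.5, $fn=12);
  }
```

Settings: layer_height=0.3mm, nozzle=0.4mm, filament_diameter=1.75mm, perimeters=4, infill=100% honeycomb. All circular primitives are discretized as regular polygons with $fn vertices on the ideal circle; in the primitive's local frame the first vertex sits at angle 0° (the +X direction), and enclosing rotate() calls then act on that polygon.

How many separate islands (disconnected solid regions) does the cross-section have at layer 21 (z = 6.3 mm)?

At z = 6.3 mm: the cone: at t=0.548 of its height the radius interpolates to r₁+(r₂−r₁)t = 3.726, giving a regular 12-gon of that circumradius; the cone at (3.5, -2) is not intersected at this z (z outside [1.5, 5.5]); Combining (union): only the cone is present, so the union is just that shape — 1 connected region; (whole slice rotated 40° about Z — lengths, areas and connectivity unchanged). Overall, the cross-section is a single solid region. Island count = 1.

1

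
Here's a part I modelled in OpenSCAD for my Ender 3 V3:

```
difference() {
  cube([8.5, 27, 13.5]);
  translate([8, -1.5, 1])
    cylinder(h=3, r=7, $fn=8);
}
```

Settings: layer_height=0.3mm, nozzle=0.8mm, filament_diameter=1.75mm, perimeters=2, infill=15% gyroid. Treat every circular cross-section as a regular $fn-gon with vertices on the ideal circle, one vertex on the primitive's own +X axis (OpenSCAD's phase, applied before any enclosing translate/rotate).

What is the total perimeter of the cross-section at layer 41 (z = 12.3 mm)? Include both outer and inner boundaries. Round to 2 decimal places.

At z = 12.3 mm: the cube (footprint 8.5×27) is included at this height (perimeter 71.00 mm); the cylinder at (8, -1.5) is absent (z outside [1, 4]); Subtracting the remaining from the first: none of the subtracted shapes is present at this height, so the 8.5×27 cube is unchanged — boundary = 71.00 mm. Overall, the cross-section is a single solid region. Total boundary length (outer) = 71.00 mm.

71.00 mm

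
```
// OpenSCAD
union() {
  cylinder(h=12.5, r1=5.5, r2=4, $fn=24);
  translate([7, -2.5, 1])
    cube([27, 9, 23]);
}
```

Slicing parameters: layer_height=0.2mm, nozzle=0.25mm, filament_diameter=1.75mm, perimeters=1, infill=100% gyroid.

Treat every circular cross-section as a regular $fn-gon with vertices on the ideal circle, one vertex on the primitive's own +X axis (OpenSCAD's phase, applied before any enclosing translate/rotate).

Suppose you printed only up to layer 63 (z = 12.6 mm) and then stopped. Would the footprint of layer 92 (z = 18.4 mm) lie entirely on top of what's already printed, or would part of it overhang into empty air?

entirely on top

Compare the two slices. At z = 12.6: the cone is absent (z outside [0, 12.5]); the 27×9 cube at (7, -2.5) contributes its full rectangle (area 243.00 mm²); Taking the union: only the 27×9 cube at (7, -2.5) is present, so the union is just that shape — area = 243.00 mm². At z = 18.4: the cone is absent (z outside [0, 12.5]); the 27×9 cube at (7, -2.5) contributes its full rectangle (area 243.00 mm²); Combining (union): only the 27×9 cube at (7, -2.5) is present, so the union is just that shape — area = 243.00 mm². Checking containment: the cross-section at z = 18.4 is a subset of the cross-section at z = 12.6.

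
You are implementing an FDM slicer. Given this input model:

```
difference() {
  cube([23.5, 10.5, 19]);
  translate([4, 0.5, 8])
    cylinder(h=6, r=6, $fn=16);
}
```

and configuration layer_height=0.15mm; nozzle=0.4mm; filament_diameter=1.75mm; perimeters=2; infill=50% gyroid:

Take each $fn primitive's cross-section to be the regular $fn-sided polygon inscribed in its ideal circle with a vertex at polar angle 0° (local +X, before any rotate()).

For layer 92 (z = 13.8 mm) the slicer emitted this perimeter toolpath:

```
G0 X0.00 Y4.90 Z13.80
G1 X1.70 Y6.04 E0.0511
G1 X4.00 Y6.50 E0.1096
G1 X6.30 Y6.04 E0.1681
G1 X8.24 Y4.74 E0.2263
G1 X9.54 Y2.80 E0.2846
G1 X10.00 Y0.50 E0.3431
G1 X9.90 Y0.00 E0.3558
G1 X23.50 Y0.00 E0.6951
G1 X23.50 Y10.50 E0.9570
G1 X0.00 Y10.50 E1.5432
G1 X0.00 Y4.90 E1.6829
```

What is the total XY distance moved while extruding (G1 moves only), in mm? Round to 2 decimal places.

Sum the Euclidean lengths of each G1 segment: total = 67.46 mm.

67.46 mm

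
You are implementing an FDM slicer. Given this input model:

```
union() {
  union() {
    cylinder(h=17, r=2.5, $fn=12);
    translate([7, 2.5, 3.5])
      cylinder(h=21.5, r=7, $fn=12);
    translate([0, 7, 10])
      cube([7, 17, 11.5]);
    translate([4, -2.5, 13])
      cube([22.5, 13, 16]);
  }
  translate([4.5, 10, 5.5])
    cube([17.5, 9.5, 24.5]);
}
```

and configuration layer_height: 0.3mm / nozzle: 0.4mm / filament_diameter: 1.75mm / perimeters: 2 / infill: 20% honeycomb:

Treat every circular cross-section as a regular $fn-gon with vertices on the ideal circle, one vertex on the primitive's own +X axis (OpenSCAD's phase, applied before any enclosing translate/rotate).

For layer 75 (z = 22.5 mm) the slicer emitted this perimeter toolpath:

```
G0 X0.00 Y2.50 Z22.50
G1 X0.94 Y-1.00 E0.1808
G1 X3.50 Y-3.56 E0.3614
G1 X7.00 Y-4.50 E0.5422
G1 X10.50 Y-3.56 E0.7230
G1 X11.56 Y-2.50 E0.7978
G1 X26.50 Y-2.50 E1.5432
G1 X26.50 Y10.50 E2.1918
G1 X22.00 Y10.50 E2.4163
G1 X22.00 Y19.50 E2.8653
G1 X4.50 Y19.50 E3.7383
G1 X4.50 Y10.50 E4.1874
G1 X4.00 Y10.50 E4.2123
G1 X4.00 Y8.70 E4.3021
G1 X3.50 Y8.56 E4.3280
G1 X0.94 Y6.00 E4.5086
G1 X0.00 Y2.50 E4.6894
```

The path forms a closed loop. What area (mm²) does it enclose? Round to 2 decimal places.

494.60 mm²

Apply the shoelace formula to the sequence of (X, Y) vertices; enclosed area = 494.60 mm².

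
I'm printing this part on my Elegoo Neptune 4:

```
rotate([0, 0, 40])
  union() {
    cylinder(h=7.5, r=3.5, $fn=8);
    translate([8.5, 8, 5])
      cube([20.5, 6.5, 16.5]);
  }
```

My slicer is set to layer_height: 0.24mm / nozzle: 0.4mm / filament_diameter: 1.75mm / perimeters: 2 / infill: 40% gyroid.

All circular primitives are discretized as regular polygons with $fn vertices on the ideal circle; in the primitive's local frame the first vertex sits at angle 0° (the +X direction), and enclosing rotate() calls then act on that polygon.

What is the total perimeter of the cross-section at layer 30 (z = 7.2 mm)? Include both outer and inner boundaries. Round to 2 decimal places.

At z = 7.2 mm: the r=3.5 cylinder gives a regular 8-gon of circumradius 3.5 (constant along its height) (perimeter = 2·8·3.500·sin(180°/8) = 21.43 mm); the cube at (8.5, 8) (footprint 20.5×6.5) is included at this height (perimeter 54.00 mm); Merging all regions: the 2 present regions are separate (no shared area or edge), so areas and boundary lengths simply add and each stays a separate island — boundary = 75.43 mm; (rotated 40° about Z; rotation is an isometry so areas/perimeters/island counts are preserved). Overall, the cross-section has 2 separate islands. Total boundary length (outer) = 75.43 mm.

75.43 mm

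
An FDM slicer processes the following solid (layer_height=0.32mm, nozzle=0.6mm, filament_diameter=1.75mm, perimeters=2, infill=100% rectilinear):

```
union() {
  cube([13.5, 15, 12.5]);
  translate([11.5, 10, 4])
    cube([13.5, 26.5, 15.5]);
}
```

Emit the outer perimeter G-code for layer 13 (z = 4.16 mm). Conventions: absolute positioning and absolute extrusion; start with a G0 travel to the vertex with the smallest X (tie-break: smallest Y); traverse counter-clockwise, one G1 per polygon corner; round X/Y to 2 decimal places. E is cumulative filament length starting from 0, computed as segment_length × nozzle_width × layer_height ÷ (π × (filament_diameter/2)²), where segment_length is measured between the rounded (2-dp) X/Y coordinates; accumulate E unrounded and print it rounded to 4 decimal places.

At z = 4.16 mm: the 13.5×15 cube contributes its full rectangle; the cube at (11.5, 10) (footprint 13.5×26.5) is included at this height; Combining (union): the regions partially overlap (shared area 10.00 mm²), so overlapping operands fuse into one piece — 1 connected region. The outline is a single polygon with 8 vertices. Extrusion per mm of travel: 0.6 × 0.32 / (π × 0.875²) = 0.079824. Accumulating E over each segment gives final E = 9.8184.

G0 X0.00 Y0.00 Z4.16
G1 X13.50 Y0.00 E1.0776
G1 X13.50 Y10.00 E1.8759
G1 X25.00 Y10.00 E2.7939
G1 X25.00 Y36.50 E4.9092
G1 X11.50 Y36.50 E5.9868
G1 X11.50 Y15.00 E7.7030
G1 X0.00 Y15.00 E8.6210
G1 X0.00 Y0.00 E9.8184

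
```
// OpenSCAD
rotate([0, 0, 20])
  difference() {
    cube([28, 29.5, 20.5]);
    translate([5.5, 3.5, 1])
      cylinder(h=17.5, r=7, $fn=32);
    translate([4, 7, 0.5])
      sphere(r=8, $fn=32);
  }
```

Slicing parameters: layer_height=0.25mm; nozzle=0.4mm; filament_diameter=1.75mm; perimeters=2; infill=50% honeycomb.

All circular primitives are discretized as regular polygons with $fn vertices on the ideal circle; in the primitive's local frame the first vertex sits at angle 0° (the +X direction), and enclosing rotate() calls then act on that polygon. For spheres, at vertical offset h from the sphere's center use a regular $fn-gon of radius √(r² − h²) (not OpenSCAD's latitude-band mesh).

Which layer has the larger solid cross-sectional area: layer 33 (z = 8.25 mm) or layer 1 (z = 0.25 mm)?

layer 33 (z = 8.25 mm)

Layer 33 (z = 8.25): the cube is present — its section is the full 28×29.5 rectangle (area 826.00 mm²); the r=7 cylinder at (5.5, 3.5) gives a regular 32-gon of circumradius 7 (constant along its height) (area = (32/2)·7.000²·sin(360°/32) = 152.95 mm²); the r=8 sphere at (4, 7) slices to a regular 32-gon of circumradius 1.984 (√(r²−h²) with h=7.75 from center) (area = (32/2)·1.984²·sin(360°/32) = 12.29 mm²); Subtracting the remaining from the first: starting from the 28×29.5 cube (826.00 mm²), the r=7 cylinder at (5.5, 3.5) partially overlaps it — only the 114.75 mm² overlap (of its 152.95 mm²) is removed, clipping the outline; the r=8 sphere at (4, 7) misses the remaining region (no effect) — area = 711.25 mm²; (whole slice rotated 20° about Z — lengths, areas and connectivity unchanged). So its area = 711.25 mm². Layer 1 (z = 0.25): the 28×29.5 cube contributes its full rectangle (area 826.00 mm²); the cylinder at (5.5, 3.5) is not intersected at this z (z outside [1, 18.5]); the r=8 sphere at (4, 7) contributes a regular 32-gon of circumradius √(8²−0.25²) = 7.996 (area = (32/2)·7.996²·sin(360°/32) = 199.58 mm²); After the difference (first − rest): starting from the 28×29.5 cube (826.00 mm²), the r=8 sphere at (4, 7) partially overlaps it — only the 155.76 mm² overlap (of its 199.58 mm²) is removed, clipping the outline — area = 670.24 mm²; (rotated 20° about Z; rotation is an isometry so areas/perimeters/island counts are preserved). So its area = 670.24 mm². Layer 33 is larger (711.25 vs 670.24 mm²).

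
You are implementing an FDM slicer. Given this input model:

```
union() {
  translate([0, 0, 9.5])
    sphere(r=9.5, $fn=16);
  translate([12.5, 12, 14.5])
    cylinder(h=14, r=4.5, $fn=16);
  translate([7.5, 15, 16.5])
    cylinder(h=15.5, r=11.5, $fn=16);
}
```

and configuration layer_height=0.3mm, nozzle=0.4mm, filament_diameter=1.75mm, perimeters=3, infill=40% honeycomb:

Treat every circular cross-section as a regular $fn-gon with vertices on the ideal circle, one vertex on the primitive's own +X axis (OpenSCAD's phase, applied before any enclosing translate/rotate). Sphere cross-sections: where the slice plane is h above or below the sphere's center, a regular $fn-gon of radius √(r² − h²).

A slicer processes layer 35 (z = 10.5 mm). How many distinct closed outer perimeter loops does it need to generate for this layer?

1

At z = 10.5 mm: the sphere: section is a regular 16-gon, circumradius = √(r²−h²) = √(9.5²−1²) = 9.447; the cylinder at (12.5, 12) does not reach this height (z outside [14.5, 28.5]); the cylinder at (7.5, 15) does not reach this height (z outside [16.5, 32]); Taking the union: only the r=9.5 sphere is present, so the union is just that shape — 1 connected region. The result has 1 disconnected region.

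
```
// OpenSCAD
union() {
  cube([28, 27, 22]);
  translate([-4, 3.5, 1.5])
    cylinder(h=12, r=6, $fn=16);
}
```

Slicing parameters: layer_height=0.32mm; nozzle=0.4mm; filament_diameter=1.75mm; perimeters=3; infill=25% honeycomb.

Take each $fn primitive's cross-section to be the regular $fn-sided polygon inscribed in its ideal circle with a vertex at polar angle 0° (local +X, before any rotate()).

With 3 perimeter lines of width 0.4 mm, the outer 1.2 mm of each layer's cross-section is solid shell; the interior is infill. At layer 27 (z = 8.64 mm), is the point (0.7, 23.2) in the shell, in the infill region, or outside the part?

At z = 8.64 mm: the 28×27 cube contributes its full rectangle; the r=6 cylinder at (-4, 3.5) contributes a regular 16-gon of circumradius 6; Merging all regions: the regions partially overlap (shared area 11.27 mm²), so overlapping operands fuse into one piece — 1 connected region. Overall, the cross-section is a single solid region. The nearest boundary edge runs (0.00, 7.90)→(0.00, 27.00); distance from the point to it = 0.70 mm. The point is inside the cross-section, 0.70 mm from the nearest boundary — within the 1.2 mm shell band (3 × 0.4).

shell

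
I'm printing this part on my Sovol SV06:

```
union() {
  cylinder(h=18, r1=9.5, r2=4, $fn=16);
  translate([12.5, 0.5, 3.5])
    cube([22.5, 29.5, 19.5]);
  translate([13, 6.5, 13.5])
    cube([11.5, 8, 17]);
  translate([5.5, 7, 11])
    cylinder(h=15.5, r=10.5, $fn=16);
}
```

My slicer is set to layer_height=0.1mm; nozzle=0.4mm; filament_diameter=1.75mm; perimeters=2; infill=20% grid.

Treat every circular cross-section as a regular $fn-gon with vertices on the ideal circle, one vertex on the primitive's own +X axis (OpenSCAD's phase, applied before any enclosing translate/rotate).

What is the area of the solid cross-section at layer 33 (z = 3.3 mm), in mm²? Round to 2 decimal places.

220.76 mm²

At z = 3.3 mm: the cone: at t=0.183 of its height the radius interpolates to r₁+(r₂−r₁)t = 8.492, giving a regular 16-gon of that circumradius (area = (16/2)·8.492²·sin(360°/16) = 220.76 mm²); the cube at (12.5, 0.5) is not intersected at this z (z outside [3.5, 23]); the cube at (13, 6.5) is not intersected at this z (z outside [13.5, 30.5]); the cylinder at (5.5, 7) is not intersected at this z (z outside [11, 26.5]); Taking the union: only the cone is present, so the union is just that shape — area = 220.76 mm². Overall, the cross-section is a single solid region. Net area = 220.76 mm².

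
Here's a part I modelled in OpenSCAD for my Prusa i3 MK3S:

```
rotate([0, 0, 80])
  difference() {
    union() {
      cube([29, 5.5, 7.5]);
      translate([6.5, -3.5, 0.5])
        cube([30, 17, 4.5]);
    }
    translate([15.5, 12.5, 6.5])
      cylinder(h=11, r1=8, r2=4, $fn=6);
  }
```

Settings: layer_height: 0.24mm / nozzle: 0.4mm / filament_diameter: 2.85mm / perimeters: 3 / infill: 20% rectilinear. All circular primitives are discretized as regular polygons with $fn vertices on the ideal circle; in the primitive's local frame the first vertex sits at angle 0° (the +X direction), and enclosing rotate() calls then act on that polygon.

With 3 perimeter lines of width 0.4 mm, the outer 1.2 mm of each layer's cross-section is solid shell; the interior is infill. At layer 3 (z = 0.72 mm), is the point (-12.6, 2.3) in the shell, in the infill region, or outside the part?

outside

At z = 0.72 mm: the cube is present — its section is the full 29×5.5 rectangle; the cube at (6.5, -3.5) is present — its section is the full 30×17 rectangle; Merging all regions: the regions partially overlap (shared area 123.75 mm²), so overlapping operands fuse into one piece — 1 connected region; the cone at (15.5, 12.5) is absent (z outside [6.5, 17.5]); After the difference (first − rest): none of the subtracted shapes is present at this height, so that combined region is unchanged — 1 connected region; (whole slice rotated 80° about Z — lengths, areas and connectivity unchanged). Overall, the cross-section is a single solid region. Undo the 80° rotation: the query point maps to (0.077, 12.808) in the un-rotated model frame. The nearest boundary edge runs (6.50, 5.50)→(6.50, 13.50); distance from the point to it = 6.42 mm. The point is not inside any of the regions above, so it lies outside the cross-section (6.42 mm from the nearest boundary).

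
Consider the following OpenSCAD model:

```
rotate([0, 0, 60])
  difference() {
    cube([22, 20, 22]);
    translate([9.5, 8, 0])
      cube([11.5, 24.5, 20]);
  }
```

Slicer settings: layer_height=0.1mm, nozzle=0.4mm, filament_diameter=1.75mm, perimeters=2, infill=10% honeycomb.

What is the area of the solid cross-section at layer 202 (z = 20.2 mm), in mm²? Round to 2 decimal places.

440.00 mm²

At z = 20.2 mm: the cube is present — its section is the full 22×20 rectangle (area 440.00 mm²); the cube at (9.5, 8) is absent (z outside [0, 20]); Subtracting the remaining from the first: none of the subtracted shapes is present at this height, so the 22×20 cube is unchanged — area = 440.00 mm²; (rotated 60° about Z; rotation is an isometry so areas/perimeters/island counts are preserved). Overall, the cross-section is a single solid region. Net area = 440.00 mm².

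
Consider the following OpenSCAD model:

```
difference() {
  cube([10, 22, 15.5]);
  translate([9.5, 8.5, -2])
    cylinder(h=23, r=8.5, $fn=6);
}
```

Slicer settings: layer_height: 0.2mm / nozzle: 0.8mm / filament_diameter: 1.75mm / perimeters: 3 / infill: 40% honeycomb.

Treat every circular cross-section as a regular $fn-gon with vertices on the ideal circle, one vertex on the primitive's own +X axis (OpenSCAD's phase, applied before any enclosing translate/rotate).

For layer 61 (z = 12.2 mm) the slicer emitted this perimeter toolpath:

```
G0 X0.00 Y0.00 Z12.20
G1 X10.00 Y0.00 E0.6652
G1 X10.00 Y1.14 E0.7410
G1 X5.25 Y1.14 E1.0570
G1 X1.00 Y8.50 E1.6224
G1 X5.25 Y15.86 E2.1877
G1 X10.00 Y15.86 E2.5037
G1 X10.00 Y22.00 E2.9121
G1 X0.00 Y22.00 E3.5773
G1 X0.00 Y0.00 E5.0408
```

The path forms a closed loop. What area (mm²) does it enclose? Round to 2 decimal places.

Apply the shoelace formula to the sequence of (X, Y) vertices; enclosed area = 118.80 mm².

118.80 mm²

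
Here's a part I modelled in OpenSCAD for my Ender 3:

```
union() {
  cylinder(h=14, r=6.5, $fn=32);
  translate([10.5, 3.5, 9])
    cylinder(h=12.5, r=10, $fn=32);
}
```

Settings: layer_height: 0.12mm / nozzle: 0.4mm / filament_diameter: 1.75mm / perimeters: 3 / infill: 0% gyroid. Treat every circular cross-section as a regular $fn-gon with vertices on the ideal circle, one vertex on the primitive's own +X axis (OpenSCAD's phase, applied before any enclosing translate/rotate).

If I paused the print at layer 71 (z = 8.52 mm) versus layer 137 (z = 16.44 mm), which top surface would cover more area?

Layer 71 (z = 8.52): the r=6.5 cylinder contributes a regular 32-gon of circumradius 6.5 (area = (32/2)·6.500²·sin(360°/32) = 131.88 mm²); the cylinder at (10.5, 3.5) does not reach this height (z outside [9, 21.5]); Merging all regions: only the r=6.5 cylinder is present, so the union is just that shape — area = 131.88 mm². So its area = 131.88 mm². Layer 137 (z = 16.44): the cylinder is absent (z outside [0, 14]); the cylinder at (10.5, 3.5): section is a regular 32-gon, circumradius r=10 (area = (32/2)·10.000²·sin(360°/32) = 312.14 mm²); Merging all regions: only the r=10 cylinder at (10.5, 3.5) is present, so the union is just that shape — area = 312.14 mm². So its area = 312.14 mm². Layer 137 is larger (312.14 vs 131.88 mm²).

layer 137 (z = 16.44 mm)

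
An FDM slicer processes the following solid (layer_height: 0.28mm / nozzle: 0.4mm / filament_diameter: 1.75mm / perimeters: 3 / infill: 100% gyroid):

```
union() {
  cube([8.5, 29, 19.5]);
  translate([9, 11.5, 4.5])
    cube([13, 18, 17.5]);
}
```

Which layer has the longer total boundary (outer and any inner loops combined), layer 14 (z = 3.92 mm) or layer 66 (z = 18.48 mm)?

Layer 14 (z = 3.92): the cube (footprint 8.5×29) is included at this height (perimeter 75.00 mm); the cube at (9, 11.5) is not intersected at this z (z outside [4.5, 22]); Combining (union): only the 8.5×29 cube is present, so the union is just that shape — boundary = 75.00 mm. So its perimeter = 75.00 mm. Layer 66 (z = 18.48): the cube (footprint 8.5×29) is included at this height (perimeter 75.00 mm); the 13×18 cube at (9, 11.5) contributes its full rectangle (perimeter 62.00 mm); Merging all regions: the 2 present regions are separate (no shared area or edge), so areas and boundary lengths simply add and each stays a separate island — boundary = 137.00 mm. So its perimeter = 137.00 mm. Layer 66 is larger (137.00 vs 75.00 mm).

layer 66 (z = 18.48 mm)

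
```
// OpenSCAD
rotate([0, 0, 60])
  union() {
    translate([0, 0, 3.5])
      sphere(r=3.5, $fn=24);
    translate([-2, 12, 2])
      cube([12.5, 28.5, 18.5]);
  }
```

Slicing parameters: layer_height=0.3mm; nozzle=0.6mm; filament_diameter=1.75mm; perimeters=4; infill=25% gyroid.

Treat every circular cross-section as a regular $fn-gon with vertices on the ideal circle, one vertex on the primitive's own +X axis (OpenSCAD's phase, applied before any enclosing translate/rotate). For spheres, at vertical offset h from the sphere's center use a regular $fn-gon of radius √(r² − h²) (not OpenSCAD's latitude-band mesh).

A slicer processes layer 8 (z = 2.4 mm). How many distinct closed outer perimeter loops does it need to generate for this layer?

At z = 2.4 mm: the r=3.5 sphere slices to a regular 24-gon of circumradius 3.323 (√(r²−h²) with h=1.1 from center); the cube at (-2, 12) is present — its section is the full 12.5×28.5 rectangle; Taking the union: the 2 present regions are separate (no shared area or edge), so areas and boundary lengths simply add and each stays a separate island — 2 connected regions; (rotated 60° about Z; rotation is an isometry so areas/perimeters/island counts are preserved). The result has 2 disconnected regions.

2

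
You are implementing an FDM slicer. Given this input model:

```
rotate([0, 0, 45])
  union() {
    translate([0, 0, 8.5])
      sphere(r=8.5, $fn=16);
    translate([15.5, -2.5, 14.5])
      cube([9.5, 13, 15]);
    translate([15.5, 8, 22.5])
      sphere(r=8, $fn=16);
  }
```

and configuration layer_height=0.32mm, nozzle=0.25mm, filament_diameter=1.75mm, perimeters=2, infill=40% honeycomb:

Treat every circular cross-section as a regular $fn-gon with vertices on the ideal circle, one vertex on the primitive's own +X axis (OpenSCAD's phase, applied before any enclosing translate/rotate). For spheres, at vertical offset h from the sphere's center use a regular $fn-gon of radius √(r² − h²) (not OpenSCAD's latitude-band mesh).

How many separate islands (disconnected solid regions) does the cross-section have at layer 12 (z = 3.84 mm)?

1

At z = 3.84 mm: the r=8.5 sphere slices to a regular 16-gon of circumradius 7.109 (√(r²−h²) with h=4.66 from center); the cube at (15.5, -2.5) is not intersected at this z (z outside [14.5, 29.5]); the sphere at (15.5, 8) does not reach this height (|z−center|=18.660 > r=8); Taking the union: only the r=8.5 sphere is present, so the union is just that shape — 1 connected region; (rotated 45° about Z; rotation is an isometry so areas/perimeters/island counts are preserved). Overall, the cross-section is a single solid region. Island count = 1.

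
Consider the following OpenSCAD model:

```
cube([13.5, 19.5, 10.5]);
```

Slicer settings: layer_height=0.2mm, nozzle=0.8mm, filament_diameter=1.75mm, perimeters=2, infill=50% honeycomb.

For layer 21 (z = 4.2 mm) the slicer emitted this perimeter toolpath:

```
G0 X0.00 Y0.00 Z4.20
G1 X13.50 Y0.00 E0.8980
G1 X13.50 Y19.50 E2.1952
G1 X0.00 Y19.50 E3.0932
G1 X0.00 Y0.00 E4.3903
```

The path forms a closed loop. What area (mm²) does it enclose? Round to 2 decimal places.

263.25 mm²

Apply the shoelace formula to the sequence of (X, Y) vertices; enclosed area = 263.25 mm².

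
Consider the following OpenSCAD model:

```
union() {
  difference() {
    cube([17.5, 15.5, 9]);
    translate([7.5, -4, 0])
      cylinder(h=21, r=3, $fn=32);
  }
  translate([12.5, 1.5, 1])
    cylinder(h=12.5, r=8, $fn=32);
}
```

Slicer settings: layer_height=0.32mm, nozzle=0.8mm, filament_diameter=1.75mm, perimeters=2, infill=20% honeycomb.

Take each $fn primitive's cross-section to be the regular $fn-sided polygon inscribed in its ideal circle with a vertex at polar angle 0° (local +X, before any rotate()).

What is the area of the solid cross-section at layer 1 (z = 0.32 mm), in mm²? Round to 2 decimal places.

At z = 0.32 mm: the 17.5×15.5 cube contributes its full rectangle (area 271.25 mm²); the r=3 cylinder at (7.5, -4) gives a regular 32-gon of circumradius 3 (constant along its height) (area = (32/2)·3.000²·sin(360°/32) = 28.09 mm²); Taking the first minus the rest: starting from the 17.5×15.5 cube (271.25 mm²), the r=3 cylinder at (7.5, -4) misses the remaining region (no effect) — area = 271.25 mm²; the cylinder at (12.5, 1.5) does not reach this height (z outside [1, 13.5]); Taking the union: only the result so far is present, so the union is just that shape — area = 271.25 mm². Overall, the cross-section is a single solid region. Net area = 271.25 mm².

271.25 mm²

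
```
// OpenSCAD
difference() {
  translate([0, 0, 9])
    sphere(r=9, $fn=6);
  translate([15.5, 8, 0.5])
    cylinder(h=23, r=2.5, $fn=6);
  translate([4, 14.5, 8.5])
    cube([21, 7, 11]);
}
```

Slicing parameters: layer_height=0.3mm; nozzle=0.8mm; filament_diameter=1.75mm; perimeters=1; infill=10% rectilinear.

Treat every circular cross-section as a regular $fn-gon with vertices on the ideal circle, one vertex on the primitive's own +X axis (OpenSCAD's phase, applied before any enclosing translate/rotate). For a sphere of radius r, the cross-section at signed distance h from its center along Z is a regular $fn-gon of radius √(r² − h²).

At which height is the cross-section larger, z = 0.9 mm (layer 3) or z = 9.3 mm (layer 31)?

layer 31 (z = 9.3 mm)

Layer 3 (z = 0.9): the r=9 sphere contributes a regular 6-gon of circumradius √(9²−8.1²) = 3.923 (area = (6/2)·3.923²·sin(360°/6) = 39.98 mm²); the r=2.5 cylinder at (15.5, 8) gives a regular 6-gon of circumradius 2.5 (constant along its height) (area = (6/2)·2.500²·sin(360°/6) = 16.24 mm²); the cube at (4, 14.5) does not reach this height (z outside [8.5, 19.5]); Taking the first minus the rest: starting from the r=9 sphere (39.98 mm²), the r=2.5 cylinder at (15.5, 8) misses the remaining region (no effect) — area = 39.98 mm². So its area = 39.98 mm². Layer 31 (z = 9.3): the sphere: section is a regular 6-gon, circumradius = √(r²−h²) = √(9²−0.3²) = 8.995 (area = (6/2)·8.995²·sin(360°/6) = 210.21 mm²); the r=2.5 cylinder at (15.5, 8) contributes a regular 6-gon of circumradius 2.5 (area = (6/2)·2.500²·sin(360°/6) = 16.24 mm²); the cube at (4, 14.5) (footprint 21×7) is included at this height (area 147.00 mm²); After the difference (first − rest): starting from the r=9 sphere (210.21 mm²), the r=2.5 cylinder at (15.5, 8) misses the remaining region (no effect); the 21×7 cube at (4, 14.5) misses the remaining region (no effect) — area = 210.21 mm². So its area = 210.21 mm². Layer 31 is larger (210.21 vs 39.98 mm²).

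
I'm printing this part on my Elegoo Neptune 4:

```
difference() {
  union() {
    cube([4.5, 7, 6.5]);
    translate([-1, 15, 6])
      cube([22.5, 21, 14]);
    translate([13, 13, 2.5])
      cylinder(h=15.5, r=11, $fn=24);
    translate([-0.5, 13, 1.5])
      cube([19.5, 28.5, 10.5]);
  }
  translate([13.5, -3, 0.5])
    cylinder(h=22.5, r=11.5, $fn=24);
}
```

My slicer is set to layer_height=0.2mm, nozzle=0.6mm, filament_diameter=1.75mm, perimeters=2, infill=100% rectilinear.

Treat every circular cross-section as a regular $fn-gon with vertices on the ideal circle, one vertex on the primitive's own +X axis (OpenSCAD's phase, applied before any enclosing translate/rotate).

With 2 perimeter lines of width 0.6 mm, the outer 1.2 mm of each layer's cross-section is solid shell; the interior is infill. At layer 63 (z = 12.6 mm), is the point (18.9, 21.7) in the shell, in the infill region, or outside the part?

infill

At z = 12.6 mm: the cube is absent (z outside [0, 6.5]); the cube at (-1, 15) (footprint 22.5×21) is included at this height; the cylinder at (13, 13): section is a regular 24-gon, circumradius r=11; the cube at (-0.5, 13) is absent (z outside [1.5, 12]); Combining (union): the regions partially overlap (shared area 137.72 mm²), so overlapping operands fuse into one piece — 1 connected region; the r=11.5 cylinder at (13.5, -3) gives a regular 24-gon of circumradius 11.5 (constant along its height); After the difference (first − rest): starting from the result so far, the r=11.5 cylinder at (13.5, -3) partially overlaps it — only the 68.41 mm² overlap (of its 410.75 mm²) is removed, clipping the outline — 1 connected region. Overall, the cross-section is a single solid region. The nearest boundary edge runs (21.50, 36.00)→(21.50, 19.84); distance from the point to it = 2.60 mm. The point is inside the cross-section and 2.60 mm from the nearest boundary — more than the 1.2 mm shell width (2 × 0.6), so it's in the infill interior.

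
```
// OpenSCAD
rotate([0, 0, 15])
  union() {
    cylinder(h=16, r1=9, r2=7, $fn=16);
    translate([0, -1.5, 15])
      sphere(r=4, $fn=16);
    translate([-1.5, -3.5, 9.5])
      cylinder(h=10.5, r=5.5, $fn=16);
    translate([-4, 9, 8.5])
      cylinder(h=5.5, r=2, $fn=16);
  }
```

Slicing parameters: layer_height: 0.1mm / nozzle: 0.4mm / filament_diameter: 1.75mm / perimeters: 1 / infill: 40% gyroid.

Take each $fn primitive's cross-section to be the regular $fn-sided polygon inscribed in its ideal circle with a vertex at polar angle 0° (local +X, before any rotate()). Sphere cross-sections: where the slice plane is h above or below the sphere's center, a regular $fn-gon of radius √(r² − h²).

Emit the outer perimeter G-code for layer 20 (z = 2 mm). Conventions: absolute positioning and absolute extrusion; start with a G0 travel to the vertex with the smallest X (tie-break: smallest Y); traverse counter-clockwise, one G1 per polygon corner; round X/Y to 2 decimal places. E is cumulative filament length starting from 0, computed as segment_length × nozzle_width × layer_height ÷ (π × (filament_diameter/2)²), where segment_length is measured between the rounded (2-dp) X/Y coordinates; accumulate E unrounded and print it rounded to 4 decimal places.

G0 X-8.68 Y1.14 Z2.00
G1 X-8.45 Y-2.26 E0.0567
G1 X-6.94 Y-5.33 E0.1136
G1 X-4.38 Y-7.58 E0.1702
G1 X-1.14 Y-8.68 E0.2271
G1 X2.26 Y-8.45 E0.2838
G1 X5.33 Y-6.94 E0.3407
G1 X7.58 Y-4.38 E0.3974
G1 X8.68 Y-1.14 E0.4543
G1 X8.45 Y2.26 E0.5110
G1 X6.94 Y5.33 E0.5679
G1 X4.38 Y7.58 E0.6245
G1 X1.14 Y8.68 E0.6814
G1 X-2.26 Y8.45 E0.7381
G1 X-5.33 Y6.94 E0.7950
G1 X-7.58 Y4.38 E0.8517
G1 X-8.68 Y1.14 E0.9086

At z = 2 mm: the cone (r1=9→r2=7) has section circumradius 8.750 here — a regular 16-gon; the sphere at (0, -1.5) does not reach this height (|z−center|=13.000 > r=4); the cylinder at (-1.5, -3.5) is absent (z outside [9.5, 20]); the cylinder at (-4, 9) does not reach this height (z outside [8.5, 14]); Merging all regions: only the cone is present, so the union is just that shape — 1 connected region; (whole slice rotated 15° about Z — lengths, areas and connectivity unchanged). The outline is a single polygon with 16 vertices. Extrusion per mm of travel: 0.4 × 0.1 / (π × 0.875²) = 0.016630. Accumulating E over each segment gives final E = 0.9086.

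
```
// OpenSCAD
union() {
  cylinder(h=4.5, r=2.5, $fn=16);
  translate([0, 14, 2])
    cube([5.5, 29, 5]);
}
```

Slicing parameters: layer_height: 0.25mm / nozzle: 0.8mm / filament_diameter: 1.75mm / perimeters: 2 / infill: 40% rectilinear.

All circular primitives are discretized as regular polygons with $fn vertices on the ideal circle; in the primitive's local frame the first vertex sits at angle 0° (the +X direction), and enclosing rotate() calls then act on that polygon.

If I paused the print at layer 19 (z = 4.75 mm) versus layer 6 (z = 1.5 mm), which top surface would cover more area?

Layer 19 (z = 4.75): the cylinder is not intersected at this z (z outside [0, 4.5]); the cube at (0, 14) (footprint 5.5×29) is included at this height (area 159.50 mm²); Merging all regions: only the 5.5×29 cube at (0, 14) is present, so the union is just that shape — area = 159.50 mm². So its area = 159.50 mm². Layer 6 (z = 1.5): the cylinder: section is a regular 16-gon, circumradius r=2.5 (area = (16/2)·2.500²·sin(360°/16) = 19.13 mm²); the cube at (0, 14) does not reach this height (z outside [2, 7]); Combining (union): only the r=2.5 cylinder is present, so the union is just that shape — area = 19.13 mm². So its area = 19.13 mm². Layer 19 is larger (159.50 vs 19.13 mm²).

layer 19 (z = 4.75 mm)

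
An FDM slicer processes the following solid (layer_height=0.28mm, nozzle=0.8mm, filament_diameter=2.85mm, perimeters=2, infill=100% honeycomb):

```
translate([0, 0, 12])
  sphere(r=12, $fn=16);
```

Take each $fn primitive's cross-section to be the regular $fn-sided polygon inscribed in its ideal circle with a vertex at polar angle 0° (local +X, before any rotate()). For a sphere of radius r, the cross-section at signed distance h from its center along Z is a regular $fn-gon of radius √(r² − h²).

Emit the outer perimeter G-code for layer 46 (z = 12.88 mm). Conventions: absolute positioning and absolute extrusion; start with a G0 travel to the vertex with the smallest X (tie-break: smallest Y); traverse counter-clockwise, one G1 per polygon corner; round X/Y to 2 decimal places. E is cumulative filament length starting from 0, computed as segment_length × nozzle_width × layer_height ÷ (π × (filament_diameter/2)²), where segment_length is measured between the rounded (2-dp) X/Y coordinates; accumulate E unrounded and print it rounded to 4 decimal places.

G0 X-11.97 Y0.00 Z12.88
G1 X-11.06 Y-4.58 E0.1640
G1 X-8.46 Y-8.46 E0.3280
G1 X-4.58 Y-11.06 E0.4920
G1 X0.00 Y-11.97 E0.6559
G1 X4.58 Y-11.06 E0.8199
G1 X8.46 Y-8.46 E0.9839
G1 X11.06 Y-4.58 E1.1479
G1 X11.97 Y0.00 E1.3118
G1 X11.06 Y4.58 E1.4758
G1 X8.46 Y8.46 E1.6398
G1 X4.58 Y11.06 E1.8038
G1 X0.00 Y11.97 E1.9678
G1 X-4.58 Y11.06 E2.1317
G1 X-8.46 Y8.46 E2.2957
G1 X-11.06 Y4.58 E2.4597
G1 X-11.97 Y0.00 E2.6237

At z = 12.88 mm: the r=12 sphere contributes a regular 16-gon of circumradius √(12²−0.88²) = 11.968. The outline is a single polygon with 16 vertices. Extrusion per mm of travel: 0.8 × 0.28 / (π × 1.425²) = 0.035113. Accumulating E over each segment gives final E = 2.6237.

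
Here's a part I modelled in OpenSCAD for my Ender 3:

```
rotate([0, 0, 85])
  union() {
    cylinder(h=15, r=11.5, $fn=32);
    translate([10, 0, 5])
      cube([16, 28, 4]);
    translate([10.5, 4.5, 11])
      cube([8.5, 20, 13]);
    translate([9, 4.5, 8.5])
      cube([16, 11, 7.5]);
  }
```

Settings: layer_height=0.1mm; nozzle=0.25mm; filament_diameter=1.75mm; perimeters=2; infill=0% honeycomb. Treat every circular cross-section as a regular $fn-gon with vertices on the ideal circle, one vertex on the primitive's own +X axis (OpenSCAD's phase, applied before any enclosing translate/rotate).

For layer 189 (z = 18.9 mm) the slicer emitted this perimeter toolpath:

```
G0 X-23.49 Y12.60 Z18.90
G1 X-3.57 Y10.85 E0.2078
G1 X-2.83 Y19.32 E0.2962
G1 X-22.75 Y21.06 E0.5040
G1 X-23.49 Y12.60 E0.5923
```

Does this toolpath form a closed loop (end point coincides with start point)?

yes

Start point (G0): (-23.49, 12.60). End point (last G1): the path returns to the start — closed.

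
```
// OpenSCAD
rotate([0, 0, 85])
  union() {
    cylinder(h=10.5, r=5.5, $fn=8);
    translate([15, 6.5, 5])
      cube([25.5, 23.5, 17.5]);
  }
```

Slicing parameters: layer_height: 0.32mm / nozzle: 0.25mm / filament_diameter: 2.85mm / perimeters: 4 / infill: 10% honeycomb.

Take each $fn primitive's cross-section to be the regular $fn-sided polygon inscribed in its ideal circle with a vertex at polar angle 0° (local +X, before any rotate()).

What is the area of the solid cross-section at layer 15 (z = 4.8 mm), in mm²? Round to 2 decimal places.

At z = 4.8 mm: the cylinder: section is a regular 8-gon, circumradius r=5.5 (area = (8/2)·5.500²·sin(360°/8) = 85.56 mm²); the cube at (15, 6.5) does not reach this height (z outside [5, 22.5]); Taking the union: only the r=5.5 cylinder is present, so the union is just that shape — area = 85.56 mm²; (rotated 85° about Z; rotation is an isometry so areas/perimeters/island counts are preserved). Overall, the cross-section is a single solid region. Net area = 85.56 mm².

85.56 mm²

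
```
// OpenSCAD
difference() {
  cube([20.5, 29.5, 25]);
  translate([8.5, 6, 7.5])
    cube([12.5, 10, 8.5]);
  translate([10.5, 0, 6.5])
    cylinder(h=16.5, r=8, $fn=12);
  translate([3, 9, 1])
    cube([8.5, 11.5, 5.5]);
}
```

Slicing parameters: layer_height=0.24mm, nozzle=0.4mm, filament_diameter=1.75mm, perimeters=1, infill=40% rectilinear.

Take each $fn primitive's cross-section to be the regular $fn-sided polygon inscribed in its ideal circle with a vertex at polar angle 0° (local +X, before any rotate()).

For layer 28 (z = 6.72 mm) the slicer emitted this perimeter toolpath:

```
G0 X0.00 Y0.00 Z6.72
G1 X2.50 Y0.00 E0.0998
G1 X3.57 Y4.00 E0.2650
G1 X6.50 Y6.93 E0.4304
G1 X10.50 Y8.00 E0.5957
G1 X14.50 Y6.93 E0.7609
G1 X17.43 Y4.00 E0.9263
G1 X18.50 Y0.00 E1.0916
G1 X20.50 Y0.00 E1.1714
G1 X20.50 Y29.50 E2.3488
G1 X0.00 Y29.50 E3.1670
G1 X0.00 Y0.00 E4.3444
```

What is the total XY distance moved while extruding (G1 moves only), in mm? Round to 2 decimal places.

108.85 mm

Sum the Euclidean lengths of each G1 segment: total = 108.85 mm.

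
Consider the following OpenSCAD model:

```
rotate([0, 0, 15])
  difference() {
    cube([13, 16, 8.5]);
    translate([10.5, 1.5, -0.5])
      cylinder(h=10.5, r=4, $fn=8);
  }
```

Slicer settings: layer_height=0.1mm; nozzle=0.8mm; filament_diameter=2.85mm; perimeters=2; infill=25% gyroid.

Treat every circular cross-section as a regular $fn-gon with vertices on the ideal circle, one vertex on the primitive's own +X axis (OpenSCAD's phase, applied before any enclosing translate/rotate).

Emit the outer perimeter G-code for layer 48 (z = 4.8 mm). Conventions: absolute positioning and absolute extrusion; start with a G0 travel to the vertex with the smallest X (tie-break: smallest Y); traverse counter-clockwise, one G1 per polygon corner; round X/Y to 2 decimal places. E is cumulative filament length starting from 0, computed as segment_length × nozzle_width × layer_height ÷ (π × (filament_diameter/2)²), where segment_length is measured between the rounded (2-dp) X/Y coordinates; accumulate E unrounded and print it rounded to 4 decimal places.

G0 X-4.14 Y15.45 Z4.80
G1 X0.00 Y0.00 E0.2006
G1 X6.88 Y1.84 E0.2899
G1 X5.89 Y3.13 E0.3103
G1 X6.29 Y6.17 E0.3487
G1 X8.72 Y8.03 E0.3871
G1 X11.40 Y7.68 E0.4210
G1 X8.42 Y18.82 E0.5656
G1 X-4.14 Y15.45 E0.7287

At z = 4.8 mm: the cube is present — its section is the full 13×16 rectangle; the r=4 cylinder at (10.5, 1.5) gives a regular 8-gon of circumradius 4 (constant along its height); After the difference (first − rest): starting from the 13×16 cube, the r=4 cylinder at (10.5, 1.5) partially overlaps it — only the 29.30 mm² overlap (of its 45.25 mm²) is removed, clipping the outline — 1 connected region; (whole slice rotated 15° about Z — lengths, areas and connectivity unchanged). The outline is a single polygon with 8 vertices. Extrusion per mm of travel: 0.8 × 0.1 / (π × 1.425²) = 0.012540. Accumulating E over each segment gives final E = 0.7287.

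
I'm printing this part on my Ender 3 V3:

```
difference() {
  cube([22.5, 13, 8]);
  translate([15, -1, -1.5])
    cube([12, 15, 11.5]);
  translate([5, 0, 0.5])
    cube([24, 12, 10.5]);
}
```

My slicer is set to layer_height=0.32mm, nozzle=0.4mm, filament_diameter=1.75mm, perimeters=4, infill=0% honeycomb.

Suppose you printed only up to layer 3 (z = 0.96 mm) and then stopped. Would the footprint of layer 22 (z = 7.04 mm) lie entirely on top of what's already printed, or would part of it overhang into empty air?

Compare the two slices. At z = 0.96: the cube (footprint 22.5×13) is included at this height (area 292.50 mm²); the cube at (15, -1) (footprint 12×15) is included at this height (area 180.00 mm²); the cube at (5, 0) is present — its section is the full 24×12 rectangle (area 288.00 mm²); Taking the first minus the rest: starting from the 22.5×13 cube (292.50 mm²), the 12×15 cube at (15, -1) partially overlaps it — only the 97.50 mm² overlap (of its 180.00 mm²) is removed, clipping the outline; the 24×12 cube at (5, 0) partially overlaps it — only the 120.00 mm² overlap (of its 288.00 mm²) is removed, clipping the outline — area = 75.00 mm². At z = 7.04: the cube is present — its section is the full 22.5×13 rectangle (area 292.50 mm²); the cube at (15, -1) (footprint 12×15) is included at this height (area 180.00 mm²); the cube at (5, 0) is present — its section is the full 24×12 rectangle (area 288.00 mm²); Subtracting the remaining from the first: starting from the 22.5×13 cube (292.50 mm²), the 12×15 cube at (15, -1) partially overlaps it — only the 97.50 mm² overlap (of its 180.00 mm²) is removed, clipping the outline; the 24×12 cube at (5, 0) partially overlaps it — only the 120.00 mm² overlap (of its 288.00 mm²) is removed, clipping the outline — area = 75.00 mm². Checking containment: the cross-section at z = 7.04 is a subset of the cross-section at z = 0.96.

entirely on top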